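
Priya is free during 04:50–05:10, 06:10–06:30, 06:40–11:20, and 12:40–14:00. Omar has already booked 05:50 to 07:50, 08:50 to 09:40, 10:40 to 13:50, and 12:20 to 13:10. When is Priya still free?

B, merged: 05:50–07:50, 08:50–09:40, 10:40–13:50.
04:50–05:10 is untouched.
06:10–06:30 lies entirely inside B → drops out.
06:40–11:20 with B removed leaves 07:50–08:50, 09:40–10:40.
12:40–14:00 with B removed leaves 13:50–14:00.

04:50–05:10, 07:50–08:50, 09:40–10:40, 13:50–14:00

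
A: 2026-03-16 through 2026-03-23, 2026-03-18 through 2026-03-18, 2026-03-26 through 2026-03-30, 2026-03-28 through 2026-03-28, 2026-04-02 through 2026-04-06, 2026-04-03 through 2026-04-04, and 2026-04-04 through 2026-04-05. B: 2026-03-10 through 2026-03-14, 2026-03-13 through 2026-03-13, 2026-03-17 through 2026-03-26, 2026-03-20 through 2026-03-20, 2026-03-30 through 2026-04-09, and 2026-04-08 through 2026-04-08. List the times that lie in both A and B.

2026-03-17 through 2026-03-23, 2026-03-26 through 2026-03-26, 2026-03-30 through 2026-03-30, 2026-04-02 through 2026-04-06

Merge the first list: 2026-03-16 through 2026-03-23, 2026-03-26 through 2026-03-30, 2026-04-02 through 2026-04-06.
Merge the second list: 2026-03-10 through 2026-03-14, 2026-03-17 through 2026-03-26, 2026-03-30 through 2026-04-09.
2026-03-16 through 2026-03-23 overlaps B on 2026-03-17 through 2026-03-23.
2026-03-26 through 2026-03-30 overlaps B on 2026-03-26 through 2026-03-26, 2026-03-30 through 2026-03-30.
2026-04-02 through 2026-04-06 overlaps B on 2026-04-02 through 2026-04-06.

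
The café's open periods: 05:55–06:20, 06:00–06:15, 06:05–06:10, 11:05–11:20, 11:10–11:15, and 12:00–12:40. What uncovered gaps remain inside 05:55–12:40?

The merged coverage is 05:55-06:20, 11:05-11:20, 12:00-12:40.
Gaps within 05:55-12:40: 06:20-11:05, 11:20-12:00.

06:20-11:05, 11:20-12:00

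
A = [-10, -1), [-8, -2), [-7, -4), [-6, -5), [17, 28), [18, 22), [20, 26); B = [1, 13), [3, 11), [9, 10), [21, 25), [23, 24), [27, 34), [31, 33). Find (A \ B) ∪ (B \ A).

[-10, -1) ∪ [1, 13) ∪ [17, 21) ∪ [25, 27) ∪ [28, 34)

Merge the first list: [-10, -1), [17, 28).
Merge the second list: [1, 13), [21, 25), [27, 34).
A but not B: [-10, -1), [17, 21), [25, 27).
B but not A: [1, 13), [28, 34).
Combining gives A △ B.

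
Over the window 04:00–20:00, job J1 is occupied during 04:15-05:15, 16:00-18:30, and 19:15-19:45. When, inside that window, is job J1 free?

The merged coverage is 04:15-05:15, 16:00-18:30, 19:15-19:45.
Uncovered inside 04:00-20:00: 04:00-04:15, 05:15-16:00, 18:30-19:15, 19:45-20:00.

04:00-04:15, 05:15-16:00, 18:30-19:15, 19:45-20:00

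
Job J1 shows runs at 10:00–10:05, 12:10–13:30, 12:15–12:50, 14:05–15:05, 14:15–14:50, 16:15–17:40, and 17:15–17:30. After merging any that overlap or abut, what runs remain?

10:00-10:05, 12:10-13:30, 14:05-15:05, 16:15-17:40

12:10-13:30 is disjoint → start new block.
12:15-12:50 overlaps/touches 12:10-13:30 → extend to 12:10-13:30.
14:05-15:05 is disjoint → start new block.
14:15-14:50 overlaps/touches 14:05-15:05 → extend to 14:05-15:05.
16:15-17:40 is disjoint → start new block.
17:15-17:30 overlaps/touches 16:15-17:40 → extend to 16:15-17:40.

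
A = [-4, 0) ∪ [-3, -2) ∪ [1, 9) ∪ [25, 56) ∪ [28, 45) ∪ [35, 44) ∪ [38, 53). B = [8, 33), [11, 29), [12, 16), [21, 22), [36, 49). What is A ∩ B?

[8, 9) ∪ [25, 33) ∪ [36, 49)

Merge the first list: [-4, 0), [1, 9), [25, 56).
Merge the second list: [8, 33), [36, 49).
[-4, 0): no overlap with the second set.
[1, 9) meets the second set on [8, 9).
[25, 56) meets the second set on [25, 33), [36, 49).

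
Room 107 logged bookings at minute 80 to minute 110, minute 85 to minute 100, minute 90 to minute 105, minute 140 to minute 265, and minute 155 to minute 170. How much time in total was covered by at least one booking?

155 minutes

Merged: minute 80 to minute 110, minute 140 to minute 265.
Lengths: 30 minutes + 125 minutes = 155 minutes.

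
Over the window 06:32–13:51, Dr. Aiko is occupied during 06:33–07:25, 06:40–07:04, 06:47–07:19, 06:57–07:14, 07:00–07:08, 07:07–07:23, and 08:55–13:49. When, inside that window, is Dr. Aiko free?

06:32–06:33, 07:25–08:55, 13:49–13:51

The merged coverage is 06:33–07:25, 08:55–13:49.
Complement within 06:32–13:51: 06:32–06:33, 07:25–08:55, 13:49–13:51.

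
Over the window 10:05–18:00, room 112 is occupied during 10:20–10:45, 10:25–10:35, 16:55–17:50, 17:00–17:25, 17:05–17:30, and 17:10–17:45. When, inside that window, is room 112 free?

10:05–10:20, 10:45–16:55, 17:50–18:00

Covered (merged): 10:20–10:45, 16:55–17:50.
Gaps within 10:05–18:00: 10:05–10:20, 10:45–16:55, 17:50–18:00.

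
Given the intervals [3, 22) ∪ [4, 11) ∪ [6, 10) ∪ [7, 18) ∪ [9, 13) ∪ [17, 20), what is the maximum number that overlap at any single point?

5

Sweep endpoints in order; track running count of active intervals.
Peak of 5 reached at 9.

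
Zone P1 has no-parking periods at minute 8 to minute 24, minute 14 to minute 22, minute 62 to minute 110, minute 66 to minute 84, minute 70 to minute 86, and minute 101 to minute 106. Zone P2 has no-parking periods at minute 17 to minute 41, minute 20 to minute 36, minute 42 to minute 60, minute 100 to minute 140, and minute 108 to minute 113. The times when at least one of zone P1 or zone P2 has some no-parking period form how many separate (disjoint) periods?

3

First set merges to minute 8 to minute 24, minute 62 to minute 110.
Second set merges to minute 17 to minute 41, minute 42 to minute 60, minute 100 to minute 140.
A ∪ B = minute 8 to minute 41, minute 42 to minute 60, minute 62 to minute 140.
That is 3 disjoint pieces.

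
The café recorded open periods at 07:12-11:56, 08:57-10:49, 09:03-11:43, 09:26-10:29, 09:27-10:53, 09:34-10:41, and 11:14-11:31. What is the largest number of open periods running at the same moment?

At 09:34, 6 of the intervals are simultaneously active.
No point has more.

6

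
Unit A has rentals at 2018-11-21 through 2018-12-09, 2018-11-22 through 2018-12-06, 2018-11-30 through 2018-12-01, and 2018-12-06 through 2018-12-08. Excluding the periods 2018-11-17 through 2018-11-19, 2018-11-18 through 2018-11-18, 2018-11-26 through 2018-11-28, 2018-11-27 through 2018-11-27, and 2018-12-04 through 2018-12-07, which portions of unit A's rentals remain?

2018-11-21 through 2018-11-25, 2018-11-29 through 2018-12-03, 2018-12-08 through 2018-12-09

Merge the first list: 2018-11-21 through 2018-12-09.
Merge the second list: 2018-11-17 through 2018-11-19, 2018-11-26 through 2018-11-28, 2018-12-04 through 2018-12-07.
2018-11-21 through 2018-12-09 minus B → 2018-11-21 through 2018-11-25, 2018-11-29 through 2018-12-03, 2018-12-08 through 2018-12-09.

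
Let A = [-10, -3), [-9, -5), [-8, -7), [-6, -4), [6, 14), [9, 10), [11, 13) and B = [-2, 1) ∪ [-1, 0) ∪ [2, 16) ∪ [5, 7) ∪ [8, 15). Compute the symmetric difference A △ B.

[-10, -3) ∪ [-2, 1) ∪ [2, 6) ∪ [14, 16)

First set merges to [-10, -3), [6, 14).
Second set merges to [-2, 1), [2, 16).
A but not B: [-10, -3).
B but not A: [-2, 1), [2, 6), [14, 16).
Combining gives A △ B.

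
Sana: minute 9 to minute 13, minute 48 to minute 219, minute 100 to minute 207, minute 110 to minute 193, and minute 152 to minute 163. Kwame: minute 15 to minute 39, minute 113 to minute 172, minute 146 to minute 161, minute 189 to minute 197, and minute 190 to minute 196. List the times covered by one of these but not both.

Merge the first list: minute 9 to minute 13, minute 48 to minute 219.
Merge the second list: minute 15 to minute 39, minute 113 to minute 172, minute 189 to minute 197.
A but not B: minute 9 to minute 13, minute 48 to minute 113, minute 172 to minute 189, minute 197 to minute 219.
B but not A: minute 15 to minute 39.
Combining gives A △ B.

minute 9 to minute 13, minute 15 to minute 39, minute 48 to minute 113, minute 172 to minute 189, minute 197 to minute 219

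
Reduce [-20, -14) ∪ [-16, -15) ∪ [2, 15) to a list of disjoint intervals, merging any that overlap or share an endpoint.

[-16, -15) overlaps/touches [-20, -14) → extend to [-20, -14).
[2, 15) is disjoint → start new block.

[-20, -14) ∪ [2, 15)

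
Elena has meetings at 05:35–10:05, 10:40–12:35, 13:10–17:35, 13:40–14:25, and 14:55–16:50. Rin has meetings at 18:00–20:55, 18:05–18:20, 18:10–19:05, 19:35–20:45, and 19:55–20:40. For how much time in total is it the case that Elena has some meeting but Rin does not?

A, merged: 05:35–10:05, 10:40–12:35, 13:10–17:35.
B, merged: 18:00–20:55.
A \ B = 05:35–10:05, 10:40–12:35, 13:10–17:35.
Total: 4 h 30 min + 1 h 55 min + 4 h 25 min = 10 h 50 min.

10 h 50 min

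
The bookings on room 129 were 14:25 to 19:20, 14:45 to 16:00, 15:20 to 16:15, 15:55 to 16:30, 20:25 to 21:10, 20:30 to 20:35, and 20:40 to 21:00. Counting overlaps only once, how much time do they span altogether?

Merged: 14:25–19:20, 20:25–21:10.
Lengths: 4 h 55 min + 45 min = 5 h 40 min.

5 h 40 min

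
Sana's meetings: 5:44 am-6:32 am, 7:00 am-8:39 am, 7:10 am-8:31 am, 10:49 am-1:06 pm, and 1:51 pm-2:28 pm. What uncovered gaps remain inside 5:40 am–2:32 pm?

The merged coverage is 5:44 am–6:32 am, 7:00 am–8:39 am, 10:49 am–1:06 pm, 1:51 pm–2:28 pm.
Uncovered inside 5:40 am–2:32 pm: 5:40 am–5:44 am, 6:32 am–7:00 am, 8:39 am–10:49 am, 1:06 pm–1:51 pm, 2:28 pm–2:32 pm.

5:40 am–5:44 am, 6:32 am–7:00 am, 8:39 am–10:49 am, 1:06 pm–1:51 pm, 2:28 pm–2:32 pm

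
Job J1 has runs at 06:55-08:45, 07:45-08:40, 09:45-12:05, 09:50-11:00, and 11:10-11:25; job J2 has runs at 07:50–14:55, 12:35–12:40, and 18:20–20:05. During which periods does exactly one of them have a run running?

06:55-07:50, 08:45-09:45, 12:05-14:55, 18:20-20:05

A, merged: 06:55-08:45, 09:45-12:05.
B, merged: 07:50-14:55, 18:20-20:05.
Only in the first: 06:55-07:50.
Only in the second: 08:45-09:45, 12:05-14:55, 18:20-20:05.
Together these are the periods covered by exactly one.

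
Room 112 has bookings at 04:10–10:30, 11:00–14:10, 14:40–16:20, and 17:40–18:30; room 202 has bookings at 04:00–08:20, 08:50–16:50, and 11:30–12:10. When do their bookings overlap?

Merge the second list: 04:00–08:20, 08:50–16:50.
04:10–10:30 ∩ B → 04:10–08:20, 08:50–10:30.
11:00–14:10 ∩ B → 11:00–14:10.
14:40–16:20 ∩ B → 14:40–16:20.
17:40–18:30 meets no B interval.

04:10–08:20, 08:50–10:30, 11:00–14:10, 14:40–16:20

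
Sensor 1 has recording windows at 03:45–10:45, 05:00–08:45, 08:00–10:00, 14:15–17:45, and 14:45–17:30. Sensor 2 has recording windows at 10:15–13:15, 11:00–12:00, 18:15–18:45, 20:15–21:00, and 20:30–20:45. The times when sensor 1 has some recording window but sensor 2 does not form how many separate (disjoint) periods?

2

First set merges to 03:45–10:45, 14:15–17:45.
Second set merges to 10:15–13:15, 18:15–18:45, 20:15–21:00.
A \ B = 03:45–10:15, 14:15–17:45.
That is 2 disjoint pieces.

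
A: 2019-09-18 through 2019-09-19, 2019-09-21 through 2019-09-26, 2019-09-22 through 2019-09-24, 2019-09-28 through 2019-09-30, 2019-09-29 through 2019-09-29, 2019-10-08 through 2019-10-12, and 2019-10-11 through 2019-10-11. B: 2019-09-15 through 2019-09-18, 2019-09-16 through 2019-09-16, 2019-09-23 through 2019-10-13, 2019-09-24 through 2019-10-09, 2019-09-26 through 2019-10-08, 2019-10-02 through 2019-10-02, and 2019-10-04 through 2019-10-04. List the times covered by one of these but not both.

Merge the first list: 2019-09-18 through 2019-09-19, 2019-09-21 through 2019-09-26, 2019-09-28 through 2019-09-30, 2019-10-08 through 2019-10-12.
Merge the second list: 2019-09-15 through 2019-09-18, 2019-09-23 through 2019-10-13.
Only in the first: 2019-09-19 through 2019-09-19, 2019-09-21 through 2019-09-22.
Only in the second: 2019-09-15 through 2019-09-17, 2019-09-27 through 2019-09-27, 2019-10-01 through 2019-10-07, 2019-10-13 through 2019-10-13.
Together these are the periods covered by exactly one.

2019-09-15 through 2019-09-17, 2019-09-19 through 2019-09-19, 2019-09-21 through 2019-09-22, 2019-09-27 through 2019-09-27, 2019-10-01 through 2019-10-07, 2019-10-13 through 2019-10-13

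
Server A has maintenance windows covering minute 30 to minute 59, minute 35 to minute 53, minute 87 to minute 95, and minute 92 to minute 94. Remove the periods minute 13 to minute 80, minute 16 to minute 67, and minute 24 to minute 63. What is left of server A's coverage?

minute 87 to minute 95

A, merged: minute 30 to minute 59, minute 87 to minute 95.
B, merged: minute 13 to minute 80.
minute 30 to minute 59: entirely removed.
minute 87 to minute 95: nothing removed.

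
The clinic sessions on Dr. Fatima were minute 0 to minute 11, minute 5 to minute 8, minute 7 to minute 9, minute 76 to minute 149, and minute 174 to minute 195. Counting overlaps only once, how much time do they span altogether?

105 minutes

Merged: minute 0 to minute 11, minute 76 to minute 149, minute 174 to minute 195.
Lengths: 11 minutes + 73 minutes + 21 minutes = 105 minutes.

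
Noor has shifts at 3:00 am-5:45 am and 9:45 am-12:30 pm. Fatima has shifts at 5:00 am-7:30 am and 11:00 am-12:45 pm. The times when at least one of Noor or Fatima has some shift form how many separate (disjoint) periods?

2

A ∪ B = 3:00 am–7:30 am, 9:45 am–12:45 pm.
That is 2 disjoint pieces.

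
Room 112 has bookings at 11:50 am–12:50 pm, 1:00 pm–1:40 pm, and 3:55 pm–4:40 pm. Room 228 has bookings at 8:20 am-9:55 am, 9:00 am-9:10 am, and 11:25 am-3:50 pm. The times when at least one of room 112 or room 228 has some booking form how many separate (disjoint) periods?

B, merged: 8:20 am–9:55 am, 11:25 am–3:50 pm.
A ∪ B = 8:20 am–9:55 am, 11:25 am–3:50 pm, 3:55 pm–4:40 pm.
That is 3 disjoint pieces.

3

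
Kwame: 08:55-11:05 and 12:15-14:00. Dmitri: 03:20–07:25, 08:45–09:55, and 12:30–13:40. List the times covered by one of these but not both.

A but not B: 09:55–11:05, 12:15–12:30, 13:40–14:00.
B but not A: 03:20–07:25, 08:45–08:55.
Combining gives A △ B.

03:20–07:25, 08:45–08:55, 09:55–11:05, 12:15–12:30, 13:40–14:00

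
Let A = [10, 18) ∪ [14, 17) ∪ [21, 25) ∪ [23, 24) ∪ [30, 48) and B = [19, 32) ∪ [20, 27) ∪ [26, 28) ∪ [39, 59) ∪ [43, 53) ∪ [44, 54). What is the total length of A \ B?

A, merged: [10, 18), [21, 25), [30, 48).
B, merged: [19, 32), [39, 59).
A \ B = [10, 18), [32, 39).
Total: 8 + 7 = 15.

15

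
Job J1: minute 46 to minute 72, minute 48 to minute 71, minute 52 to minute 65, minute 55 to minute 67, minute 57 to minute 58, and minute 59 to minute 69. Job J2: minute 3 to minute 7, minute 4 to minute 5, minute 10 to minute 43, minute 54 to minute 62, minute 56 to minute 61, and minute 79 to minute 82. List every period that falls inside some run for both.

minute 54 to minute 62

Merge the first list: minute 46 to minute 72.
Merge the second list: minute 3 to minute 7, minute 10 to minute 43, minute 54 to minute 62, minute 79 to minute 82.
minute 46 to minute 72 ∩ B → minute 54 to minute 62.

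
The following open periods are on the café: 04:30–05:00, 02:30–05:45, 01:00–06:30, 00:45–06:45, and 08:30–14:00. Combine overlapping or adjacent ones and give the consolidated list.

Sort by start: 00:45–06:45, 01:00–06:30, 02:30–05:45, 04:30–05:00, 08:30–14:00.
01:00–06:30 overlaps/touches 00:45–06:45 → extend to 00:45–06:45.
02:30–05:45 overlaps/touches 00:45–06:45 → extend to 00:45–06:45.
04:30–05:00 overlaps/touches 00:45–06:45 → extend to 00:45–06:45.
08:30–14:00 is disjoint → start new block.

00:45–06:45, 08:30–14:00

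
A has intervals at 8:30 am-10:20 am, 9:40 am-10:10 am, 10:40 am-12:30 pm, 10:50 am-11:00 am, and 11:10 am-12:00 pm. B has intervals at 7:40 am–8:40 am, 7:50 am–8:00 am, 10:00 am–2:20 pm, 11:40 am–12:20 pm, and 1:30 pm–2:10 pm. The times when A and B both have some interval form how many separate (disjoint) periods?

3

Merge the first list: 8:30 am–10:20 am, 10:40 am–12:30 pm.
Merge the second list: 7:40 am–8:40 am, 10:00 am–2:20 pm.
A ∩ B = 8:30 am–8:40 am, 10:00 am–10:20 am, 10:40 am–12:30 pm.
That is 3 disjoint pieces.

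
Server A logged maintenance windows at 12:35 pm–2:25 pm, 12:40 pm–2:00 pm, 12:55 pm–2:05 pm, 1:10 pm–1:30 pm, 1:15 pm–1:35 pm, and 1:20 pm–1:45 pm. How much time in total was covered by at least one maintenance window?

Merged: 12:35 pm–2:25 pm.
Length: 1 h 50 min.

1 h 50 min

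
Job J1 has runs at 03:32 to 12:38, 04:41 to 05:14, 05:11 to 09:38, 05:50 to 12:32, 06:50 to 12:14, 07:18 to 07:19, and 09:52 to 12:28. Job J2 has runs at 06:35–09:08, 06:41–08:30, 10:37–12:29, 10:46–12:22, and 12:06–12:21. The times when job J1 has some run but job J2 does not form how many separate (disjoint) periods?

3

First set merges to 03:32–12:38.
Second set merges to 06:35–09:08, 10:37–12:29.
A \ B = 03:32–06:35, 09:08–10:37, 12:29–12:38.
That is 3 disjoint pieces.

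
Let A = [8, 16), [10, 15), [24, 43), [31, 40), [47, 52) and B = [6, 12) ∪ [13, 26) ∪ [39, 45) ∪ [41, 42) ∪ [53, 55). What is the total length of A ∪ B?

46

Merge the first list: [8, 16), [24, 43), [47, 52).
Merge the second list: [6, 12), [13, 26), [39, 45), [53, 55).
A ∪ B = [6, 45), [47, 52), [53, 55).
Total: 39 + 5 + 2 = 46.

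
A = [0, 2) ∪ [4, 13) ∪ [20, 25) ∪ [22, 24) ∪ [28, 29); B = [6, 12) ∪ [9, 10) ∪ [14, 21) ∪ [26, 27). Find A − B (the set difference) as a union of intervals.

[0, 2) ∪ [4, 6) ∪ [12, 13) ∪ [21, 25) ∪ [28, 29)

First set merges to [0, 2), [4, 13), [20, 25), [28, 29).
Second set merges to [6, 12), [14, 21), [26, 27).
[0, 2) is untouched.
[4, 13) with B removed leaves [4, 6), [12, 13).
[20, 25) with B removed leaves [21, 25).
[28, 29) is untouched.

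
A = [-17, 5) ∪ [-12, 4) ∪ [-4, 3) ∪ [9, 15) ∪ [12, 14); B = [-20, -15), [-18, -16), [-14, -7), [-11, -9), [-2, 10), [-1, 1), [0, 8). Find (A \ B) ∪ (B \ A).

[-20, -17) ∪ [-15, -14) ∪ [-7, -2) ∪ [5, 9) ∪ [10, 15)

A, merged: [-17, 5), [9, 15).
B, merged: [-20, -15), [-14, -7), [-2, 10).
A \ B = [-15, -14), [-7, -2), [10, 15).
B \ A = [-20, -17), [5, 9).
Union of the two gives the symmetric difference.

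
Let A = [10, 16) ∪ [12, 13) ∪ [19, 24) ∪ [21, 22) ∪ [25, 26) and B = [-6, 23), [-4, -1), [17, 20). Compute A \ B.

Merge the first list: [10, 16), [19, 24), [25, 26).
Merge the second list: [-6, 23).
[10, 16): entirely removed.
[19, 24) \ B = [23, 24).
[25, 26): nothing removed.

[23, 24) ∪ [25, 26)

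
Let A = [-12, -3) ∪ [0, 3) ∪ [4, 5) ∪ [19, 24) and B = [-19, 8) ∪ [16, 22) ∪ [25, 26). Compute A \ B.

[22, 24)

[-12, -3): entirely removed.
[0, 3): entirely removed.
[4, 5): entirely removed.
[19, 24) \ B = [22, 24).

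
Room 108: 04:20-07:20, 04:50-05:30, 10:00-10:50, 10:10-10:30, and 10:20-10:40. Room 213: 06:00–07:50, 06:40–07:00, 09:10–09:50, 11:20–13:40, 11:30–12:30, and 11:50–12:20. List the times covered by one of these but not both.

04:20-06:00, 07:20-07:50, 09:10-09:50, 10:00-10:50, 11:20-13:40

Merge the first list: 04:20-07:20, 10:00-10:50.
Merge the second list: 06:00-07:50, 09:10-09:50, 11:20-13:40.
Only in the first: 04:20-06:00, 10:00-10:50.
Only in the second: 07:20-07:50, 09:10-09:50, 11:20-13:40.
Together these are the periods covered by exactly one.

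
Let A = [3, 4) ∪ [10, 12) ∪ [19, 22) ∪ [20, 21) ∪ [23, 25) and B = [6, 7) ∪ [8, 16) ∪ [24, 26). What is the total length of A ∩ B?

First set merges to [3, 4), [10, 12), [19, 22), [23, 25).
A ∩ B = [10, 12), [24, 25).
Total: 2 + 1 = 3.

3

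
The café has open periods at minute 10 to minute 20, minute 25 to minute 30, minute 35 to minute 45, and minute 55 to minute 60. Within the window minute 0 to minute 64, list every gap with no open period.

Covered (merged): minute 10 to minute 20, minute 25 to minute 30, minute 35 to minute 45, minute 55 to minute 60.
Complement within minute 0 to minute 64: minute 0 to minute 10, minute 20 to minute 25, minute 30 to minute 35, minute 45 to minute 55, minute 60 to minute 64.

minute 0 to minute 10, minute 20 to minute 25, minute 30 to minute 35, minute 45 to minute 55, minute 60 to minute 64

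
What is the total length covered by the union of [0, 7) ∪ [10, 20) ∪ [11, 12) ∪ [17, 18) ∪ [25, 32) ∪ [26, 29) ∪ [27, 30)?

24

Merged: [0, 7), [10, 20), [25, 32).
Lengths: 7 + 10 + 7 = 24.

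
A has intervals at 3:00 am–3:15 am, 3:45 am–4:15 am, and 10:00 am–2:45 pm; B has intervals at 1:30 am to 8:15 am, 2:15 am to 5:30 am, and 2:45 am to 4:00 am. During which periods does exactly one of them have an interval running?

1:30 am–3:00 am, 3:15 am–3:45 am, 4:15 am–8:15 am, 10:00 am–2:45 pm

Second set merges to 1:30 am–8:15 am.
Only in the first: 10:00 am–2:45 pm.
Only in the second: 1:30 am–3:00 am, 3:15 am–3:45 am, 4:15 am–8:15 am.
Together these are the periods covered by exactly one.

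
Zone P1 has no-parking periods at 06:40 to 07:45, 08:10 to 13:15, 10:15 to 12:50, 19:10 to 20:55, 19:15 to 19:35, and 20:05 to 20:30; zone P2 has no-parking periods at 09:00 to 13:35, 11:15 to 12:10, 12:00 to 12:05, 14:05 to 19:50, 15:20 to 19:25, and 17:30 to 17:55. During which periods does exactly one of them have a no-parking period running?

Merge the first list: 06:40–07:45, 08:10–13:15, 19:10–20:55.
Merge the second list: 09:00–13:35, 14:05–19:50.
A but not B: 06:40–07:45, 08:10–09:00, 19:50–20:55.
B but not A: 13:15–13:35, 14:05–19:10.
Combining gives A △ B.

06:40–07:45, 08:10–09:00, 13:15–13:35, 14:05–19:10, 19:50–20:55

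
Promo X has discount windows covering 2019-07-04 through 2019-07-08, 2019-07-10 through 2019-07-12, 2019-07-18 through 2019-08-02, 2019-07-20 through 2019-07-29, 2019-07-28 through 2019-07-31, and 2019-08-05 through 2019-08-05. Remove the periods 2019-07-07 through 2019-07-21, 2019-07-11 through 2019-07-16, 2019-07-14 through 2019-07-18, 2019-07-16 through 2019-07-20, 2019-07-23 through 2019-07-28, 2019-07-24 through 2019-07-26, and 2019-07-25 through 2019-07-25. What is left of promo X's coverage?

2019-07-04 through 2019-07-06, 2019-07-22 through 2019-07-22, 2019-07-29 through 2019-08-02, 2019-08-05 through 2019-08-05

Merge the first list: 2019-07-04 through 2019-07-08, 2019-07-10 through 2019-07-12, 2019-07-18 through 2019-08-02, 2019-08-05 through 2019-08-05.
Merge the second list: 2019-07-07 through 2019-07-21, 2019-07-23 through 2019-07-28.
2019-07-04 through 2019-07-08 minus B → 2019-07-04 through 2019-07-06.
2019-07-10 through 2019-07-12: fully covered by B → removed.
2019-07-18 through 2019-08-02 minus B → 2019-07-22 through 2019-07-22, 2019-07-29 through 2019-08-02.
2019-08-05 through 2019-08-05: no B overlap → unchanged.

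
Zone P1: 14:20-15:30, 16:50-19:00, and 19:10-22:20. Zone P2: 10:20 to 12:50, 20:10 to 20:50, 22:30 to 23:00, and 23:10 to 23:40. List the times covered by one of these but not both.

10:20-12:50, 14:20-15:30, 16:50-19:00, 19:10-20:10, 20:50-22:20, 22:30-23:00, 23:10-23:40

A but not B: 14:20-15:30, 16:50-19:00, 19:10-20:10, 20:50-22:20.
B but not A: 10:20-12:50, 22:30-23:00, 23:10-23:40.
Combining gives A △ B.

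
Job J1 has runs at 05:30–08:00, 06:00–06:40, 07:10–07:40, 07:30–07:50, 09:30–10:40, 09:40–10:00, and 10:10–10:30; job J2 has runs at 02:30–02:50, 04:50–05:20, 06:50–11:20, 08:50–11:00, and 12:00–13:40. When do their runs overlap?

06:50-08:00, 09:30-10:40

A, merged: 05:30-08:00, 09:30-10:40.
B, merged: 02:30-02:50, 04:50-05:20, 06:50-11:20, 12:00-13:40.
05:30-08:00 ∩ B → 06:50-08:00.
09:30-10:40 ∩ B → 09:30-10:40.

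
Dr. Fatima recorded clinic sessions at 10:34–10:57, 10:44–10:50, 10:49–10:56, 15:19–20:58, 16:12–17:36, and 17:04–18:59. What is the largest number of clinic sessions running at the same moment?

3

Walk the sorted start/end points keeping a running depth.
The depth first hits 3 at 10:49.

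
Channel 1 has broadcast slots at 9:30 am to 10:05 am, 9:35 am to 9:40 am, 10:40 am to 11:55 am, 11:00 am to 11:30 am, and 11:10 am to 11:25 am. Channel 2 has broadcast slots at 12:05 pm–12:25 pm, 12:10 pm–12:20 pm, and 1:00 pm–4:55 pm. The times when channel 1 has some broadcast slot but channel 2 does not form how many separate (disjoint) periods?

First set merges to 9:30 am–10:05 am, 10:40 am–11:55 am.
Second set merges to 12:05 pm–12:25 pm, 1:00 pm–4:55 pm.
A \ B = 9:30 am–10:05 am, 10:40 am–11:55 am.
That is 2 disjoint pieces.

2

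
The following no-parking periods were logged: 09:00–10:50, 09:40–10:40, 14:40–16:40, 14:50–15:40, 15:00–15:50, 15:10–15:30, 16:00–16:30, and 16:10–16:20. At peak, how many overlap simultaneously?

At 15:10, 4 of the intervals are simultaneously active.
No point has more.

4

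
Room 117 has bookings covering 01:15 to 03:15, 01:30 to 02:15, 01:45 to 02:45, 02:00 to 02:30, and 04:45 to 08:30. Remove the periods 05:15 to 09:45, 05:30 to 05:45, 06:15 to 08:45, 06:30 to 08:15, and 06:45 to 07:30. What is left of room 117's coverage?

Merge the first list: 01:15–03:15, 04:45–08:30.
Merge the second list: 05:15–09:45.
01:15–03:15 is untouched.
04:45–08:30 with B removed leaves 04:45–05:15.

01:15–03:15, 04:45–05:15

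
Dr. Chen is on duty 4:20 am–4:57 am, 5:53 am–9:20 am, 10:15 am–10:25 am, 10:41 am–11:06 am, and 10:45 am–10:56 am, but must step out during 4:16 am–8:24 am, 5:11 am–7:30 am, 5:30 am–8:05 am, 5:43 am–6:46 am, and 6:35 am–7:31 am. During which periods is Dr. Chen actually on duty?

8:24 am-9:20 am, 10:15 am-10:25 am, 10:41 am-11:06 am

Merge the first list: 4:20 am-4:57 am, 5:53 am-9:20 am, 10:15 am-10:25 am, 10:41 am-11:06 am.
Merge the second list: 4:16 am-8:24 am.
4:20 am-4:57 am lies entirely inside B → drops out.
5:53 am-9:20 am with B removed leaves 8:24 am-9:20 am.
10:15 am-10:25 am is untouched.
10:41 am-11:06 am is untouched.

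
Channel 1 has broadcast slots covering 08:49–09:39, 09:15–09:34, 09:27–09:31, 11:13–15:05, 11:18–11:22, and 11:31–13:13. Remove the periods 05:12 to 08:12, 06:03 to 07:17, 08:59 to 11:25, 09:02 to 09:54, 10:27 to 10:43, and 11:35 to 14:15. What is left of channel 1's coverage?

08:49–08:59, 11:25–11:35, 14:15–15:05

A, merged: 08:49–09:39, 11:13–15:05.
B, merged: 05:12–08:12, 08:59–11:25, 11:35–14:15.
08:49–09:39 minus B → 08:49–08:59.
11:13–15:05 minus B → 11:25–11:35, 14:15–15:05.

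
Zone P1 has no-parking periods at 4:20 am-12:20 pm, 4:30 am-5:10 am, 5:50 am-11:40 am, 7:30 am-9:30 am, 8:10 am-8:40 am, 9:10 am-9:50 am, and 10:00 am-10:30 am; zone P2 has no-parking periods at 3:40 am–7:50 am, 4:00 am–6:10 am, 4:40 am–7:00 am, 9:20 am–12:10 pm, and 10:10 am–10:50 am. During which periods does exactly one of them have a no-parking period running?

3:40 am-4:20 am, 7:50 am-9:20 am, 12:10 pm-12:20 pm

Merge the first list: 4:20 am-12:20 pm.
Merge the second list: 3:40 am-7:50 am, 9:20 am-12:10 pm.
Only in the first: 7:50 am-9:20 am, 12:10 pm-12:20 pm.
Only in the second: 3:40 am-4:20 am.
Together these are the periods covered by exactly one.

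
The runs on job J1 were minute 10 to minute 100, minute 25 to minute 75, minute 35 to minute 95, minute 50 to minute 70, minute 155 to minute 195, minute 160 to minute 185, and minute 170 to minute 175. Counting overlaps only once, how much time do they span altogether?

Merged: minute 10 to minute 100, minute 155 to minute 195.
Lengths: 90 minutes + 40 minutes = 130 minutes.

130 minutes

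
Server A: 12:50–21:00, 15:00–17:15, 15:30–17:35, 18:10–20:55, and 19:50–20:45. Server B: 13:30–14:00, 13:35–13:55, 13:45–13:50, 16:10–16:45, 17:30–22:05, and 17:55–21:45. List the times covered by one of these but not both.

A, merged: 12:50–21:00.
B, merged: 13:30–14:00, 16:10–16:45, 17:30–22:05.
A but not B: 12:50–13:30, 14:00–16:10, 16:45–17:30.
B but not A: 21:00–22:05.
Combining gives A △ B.

12:50–13:30, 14:00–16:10, 16:45–17:30, 21:00–22:05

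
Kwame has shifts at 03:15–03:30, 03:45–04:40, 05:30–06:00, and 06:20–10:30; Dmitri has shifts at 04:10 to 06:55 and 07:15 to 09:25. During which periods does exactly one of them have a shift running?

03:15–03:30, 03:45–04:10, 04:40–05:30, 06:00–06:20, 06:55–07:15, 09:25–10:30

A \ B = 03:15–03:30, 03:45–04:10, 06:55–07:15, 09:25–10:30.
B \ A = 04:40–05:30, 06:00–06:20.
Union of the two gives the symmetric difference.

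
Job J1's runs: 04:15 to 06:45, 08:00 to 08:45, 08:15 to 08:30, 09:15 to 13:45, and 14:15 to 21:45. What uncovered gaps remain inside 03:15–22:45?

03:15–04:15, 06:45–08:00, 08:45–09:15, 13:45–14:15, 21:45–22:45

The merged coverage is 04:15–06:45, 08:00–08:45, 09:15–13:45, 14:15–21:45.
Uncovered inside 03:15–22:45: 03:15–04:15, 06:45–08:00, 08:45–09:15, 13:45–14:15, 21:45–22:45.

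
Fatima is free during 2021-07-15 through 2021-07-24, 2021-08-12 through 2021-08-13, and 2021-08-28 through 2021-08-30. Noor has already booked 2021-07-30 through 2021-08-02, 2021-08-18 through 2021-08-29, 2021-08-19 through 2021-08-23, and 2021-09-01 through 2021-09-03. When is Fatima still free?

Merge the second list: 2021-07-30 through 2021-08-02, 2021-08-18 through 2021-08-29, 2021-09-01 through 2021-09-03.
2021-07-15 through 2021-07-24: no B overlap → unchanged.
2021-08-12 through 2021-08-13: no B overlap → unchanged.
2021-08-28 through 2021-08-30 minus B → 2021-08-30 through 2021-08-30.

2021-07-15 through 2021-07-24, 2021-08-12 through 2021-08-13, 2021-08-30 through 2021-08-30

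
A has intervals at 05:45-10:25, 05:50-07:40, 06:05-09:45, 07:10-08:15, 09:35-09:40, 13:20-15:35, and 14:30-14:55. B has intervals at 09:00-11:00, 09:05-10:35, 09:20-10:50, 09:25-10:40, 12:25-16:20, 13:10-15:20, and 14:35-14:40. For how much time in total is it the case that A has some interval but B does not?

Merge the first list: 05:45-10:25, 13:20-15:35.
Merge the second list: 09:00-11:00, 12:25-16:20.
A \ B = 05:45-09:00.
Total: 3 h 15 min.

3 h 15 min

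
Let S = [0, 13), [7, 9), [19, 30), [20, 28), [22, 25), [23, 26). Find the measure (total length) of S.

Merged: [0, 13), [19, 30).
Lengths: 13 + 11 = 24.

24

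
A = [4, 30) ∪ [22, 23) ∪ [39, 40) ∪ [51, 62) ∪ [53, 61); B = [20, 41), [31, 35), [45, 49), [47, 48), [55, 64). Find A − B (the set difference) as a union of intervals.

First set merges to [4, 30), [39, 40), [51, 62).
Second set merges to [20, 41), [45, 49), [55, 64).
[4, 30) with B removed leaves [4, 20).
[39, 40) lies entirely inside B → drops out.
[51, 62) with B removed leaves [51, 55).

[4, 20) ∪ [51, 55)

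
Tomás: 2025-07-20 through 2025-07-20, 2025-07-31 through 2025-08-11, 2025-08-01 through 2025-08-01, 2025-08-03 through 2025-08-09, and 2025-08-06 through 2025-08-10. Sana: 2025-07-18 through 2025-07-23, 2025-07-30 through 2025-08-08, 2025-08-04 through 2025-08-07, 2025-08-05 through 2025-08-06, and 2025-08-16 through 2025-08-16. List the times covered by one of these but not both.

Merge the first list: 2025-07-20 through 2025-07-20, 2025-07-31 through 2025-08-11.
Merge the second list: 2025-07-18 through 2025-07-23, 2025-07-30 through 2025-08-08, 2025-08-16 through 2025-08-16.
A but not B: 2025-08-09 through 2025-08-11.
B but not A: 2025-07-18 through 2025-07-19, 2025-07-21 through 2025-07-23, 2025-07-30 through 2025-07-30, 2025-08-16 through 2025-08-16.
Combining gives A △ B.

2025-07-18 through 2025-07-19, 2025-07-21 through 2025-07-23, 2025-07-30 through 2025-07-30, 2025-08-09 through 2025-08-11, 2025-08-16 through 2025-08-16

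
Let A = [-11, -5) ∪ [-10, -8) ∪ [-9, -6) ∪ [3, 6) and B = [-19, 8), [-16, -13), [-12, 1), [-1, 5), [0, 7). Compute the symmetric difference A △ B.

Merge the first list: [-11, -5), [3, 6).
Merge the second list: [-19, 8).
Only in the first: none.
Only in the second: [-19, -11), [-5, 3), [6, 8).
Together these are the periods covered by exactly one.

[-19, -11) ∪ [-5, 3) ∪ [6, 8)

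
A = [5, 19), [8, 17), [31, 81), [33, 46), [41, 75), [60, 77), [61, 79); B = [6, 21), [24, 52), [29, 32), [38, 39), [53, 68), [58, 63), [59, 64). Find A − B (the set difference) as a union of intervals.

Merge the first list: [5, 19), [31, 81).
Merge the second list: [6, 21), [24, 52), [53, 68).
[5, 19) minus B → [5, 6).
[31, 81) minus B → [52, 53), [68, 81).

[5, 6) ∪ [52, 53) ∪ [68, 81)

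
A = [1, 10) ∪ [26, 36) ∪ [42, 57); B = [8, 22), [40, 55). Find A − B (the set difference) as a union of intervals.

[1, 8) ∪ [26, 36) ∪ [55, 57)

[1, 10) with B removed leaves [1, 8).
[26, 36) is untouched.
[42, 57) with B removed leaves [55, 57).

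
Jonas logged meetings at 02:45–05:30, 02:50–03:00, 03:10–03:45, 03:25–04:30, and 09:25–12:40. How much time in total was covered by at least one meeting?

Merged: 02:45–05:30, 09:25–12:40.
Lengths: 2 h 45 min + 3 h 15 min = 6 h.

6 h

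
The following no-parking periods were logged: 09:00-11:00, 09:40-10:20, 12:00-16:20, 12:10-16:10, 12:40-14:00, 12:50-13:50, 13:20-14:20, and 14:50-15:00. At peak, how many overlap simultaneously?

5

Walk the sorted start/end points keeping a running depth.
The depth first hits 5 at 13:20.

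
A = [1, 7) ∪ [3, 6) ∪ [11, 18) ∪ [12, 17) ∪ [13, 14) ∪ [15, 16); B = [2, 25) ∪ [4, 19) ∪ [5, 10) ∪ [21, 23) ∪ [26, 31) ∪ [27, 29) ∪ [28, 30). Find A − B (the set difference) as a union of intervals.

Merge the first list: [1, 7), [11, 18).
Merge the second list: [2, 25), [26, 31).
[1, 7) minus B → [1, 2).
[11, 18): fully covered by B → removed.

[1, 2)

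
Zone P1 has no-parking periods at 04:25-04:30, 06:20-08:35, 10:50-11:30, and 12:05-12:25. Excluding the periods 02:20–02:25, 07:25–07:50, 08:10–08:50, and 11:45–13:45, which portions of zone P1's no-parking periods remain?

04:25–04:30, 06:20–07:25, 07:50–08:10, 10:50–11:30

04:25–04:30: no B overlap → unchanged.
06:20–08:35 minus B → 06:20–07:25, 07:50–08:10.
10:50–11:30: no B overlap → unchanged.
12:05–12:25: fully covered by B → removed.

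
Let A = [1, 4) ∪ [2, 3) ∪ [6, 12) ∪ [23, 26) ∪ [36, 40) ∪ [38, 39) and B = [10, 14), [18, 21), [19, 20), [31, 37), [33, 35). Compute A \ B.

First set merges to [1, 4), [6, 12), [23, 26), [36, 40).
Second set merges to [10, 14), [18, 21), [31, 37).
[1, 4): nothing removed.
[6, 12) \ B = [6, 10).
[23, 26): nothing removed.
[36, 40) \ B = [37, 40).

[1, 4) ∪ [6, 10) ∪ [23, 26) ∪ [37, 40)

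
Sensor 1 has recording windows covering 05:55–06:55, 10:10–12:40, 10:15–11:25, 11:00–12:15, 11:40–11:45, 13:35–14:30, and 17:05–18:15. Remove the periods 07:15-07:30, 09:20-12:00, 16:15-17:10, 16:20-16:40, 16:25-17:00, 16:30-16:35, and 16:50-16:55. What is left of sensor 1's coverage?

First set merges to 05:55–06:55, 10:10–12:40, 13:35–14:30, 17:05–18:15.
Second set merges to 07:15–07:30, 09:20–12:00, 16:15–17:10.
05:55–06:55: nothing removed.
10:10–12:40 \ B = 12:00–12:40.
13:35–14:30: nothing removed.
17:05–18:15 \ B = 17:10–18:15.

05:55–06:55, 12:00–12:40, 13:35–14:30, 17:10–18:15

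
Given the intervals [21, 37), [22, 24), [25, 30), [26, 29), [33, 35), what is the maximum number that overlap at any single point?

3

At 26, 3 of the intervals are simultaneously active.
No point has more.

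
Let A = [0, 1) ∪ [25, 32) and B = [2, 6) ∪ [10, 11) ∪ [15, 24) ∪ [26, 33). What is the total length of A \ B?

A \ B = [0, 1), [25, 26).
Total: 1 + 1 = 2.

2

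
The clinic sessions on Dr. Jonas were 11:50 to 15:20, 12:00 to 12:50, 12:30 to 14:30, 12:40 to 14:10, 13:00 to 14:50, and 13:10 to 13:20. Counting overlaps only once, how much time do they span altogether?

Merged: 11:50–15:20.
Length: 3 h 30 min.

3 h 30 min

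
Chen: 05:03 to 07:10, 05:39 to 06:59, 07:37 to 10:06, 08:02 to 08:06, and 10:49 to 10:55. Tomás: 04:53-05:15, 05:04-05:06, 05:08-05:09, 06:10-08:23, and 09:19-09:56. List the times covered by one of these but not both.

A, merged: 05:03–07:10, 07:37–10:06, 10:49–10:55.
B, merged: 04:53–05:15, 06:10–08:23, 09:19–09:56.
Only in the first: 05:15–06:10, 08:23–09:19, 09:56–10:06, 10:49–10:55.
Only in the second: 04:53–05:03, 07:10–07:37.
Together these are the periods covered by exactly one.

04:53–05:03, 05:15–06:10, 07:10–07:37, 08:23–09:19, 09:56–10:06, 10:49–10:55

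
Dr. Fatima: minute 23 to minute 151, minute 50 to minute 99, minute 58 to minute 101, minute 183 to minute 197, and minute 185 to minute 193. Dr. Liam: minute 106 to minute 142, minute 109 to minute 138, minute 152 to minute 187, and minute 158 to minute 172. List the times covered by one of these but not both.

minute 23 to minute 106, minute 142 to minute 151, minute 152 to minute 183, minute 187 to minute 197

A, merged: minute 23 to minute 151, minute 183 to minute 197.
B, merged: minute 106 to minute 142, minute 152 to minute 187.
A but not B: minute 23 to minute 106, minute 142 to minute 151, minute 187 to minute 197.
B but not A: minute 152 to minute 183.
Combining gives A △ B.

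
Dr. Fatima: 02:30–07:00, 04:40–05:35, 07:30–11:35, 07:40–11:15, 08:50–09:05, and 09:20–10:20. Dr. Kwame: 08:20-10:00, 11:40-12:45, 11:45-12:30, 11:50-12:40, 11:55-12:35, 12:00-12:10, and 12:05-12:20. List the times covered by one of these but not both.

02:30–07:00, 07:30–08:20, 10:00–11:35, 11:40–12:45

First set merges to 02:30–07:00, 07:30–11:35.
Second set merges to 08:20–10:00, 11:40–12:45.
A but not B: 02:30–07:00, 07:30–08:20, 10:00–11:35.
B but not A: 11:40–12:45.
Combining gives A △ B.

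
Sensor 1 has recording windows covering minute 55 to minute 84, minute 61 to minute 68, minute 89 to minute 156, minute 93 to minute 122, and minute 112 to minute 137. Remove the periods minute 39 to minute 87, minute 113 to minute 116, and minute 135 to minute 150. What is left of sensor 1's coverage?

First set merges to minute 55 to minute 84, minute 89 to minute 156.
minute 55 to minute 84: entirely removed.
minute 89 to minute 156 \ B = minute 89 to minute 113, minute 116 to minute 135, minute 150 to minute 156.

minute 89 to minute 113, minute 116 to minute 135, minute 150 to minute 156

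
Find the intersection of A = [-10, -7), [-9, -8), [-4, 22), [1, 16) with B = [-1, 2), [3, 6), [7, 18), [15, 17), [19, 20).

[-1, 2) ∪ [3, 6) ∪ [7, 18) ∪ [19, 20)

First set merges to [-10, -7), [-4, 22).
Second set merges to [-1, 2), [3, 6), [7, 18), [19, 20).
[-10, -7): no overlap with the second set.
[-4, 22) meets the second set on [-1, 2), [3, 6), [7, 18), [19, 20).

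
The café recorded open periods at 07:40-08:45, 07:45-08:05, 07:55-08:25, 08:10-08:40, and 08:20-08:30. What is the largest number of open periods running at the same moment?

Sweep endpoints in order; track running count of active intervals.
Peak of 4 reached at 08:20.

4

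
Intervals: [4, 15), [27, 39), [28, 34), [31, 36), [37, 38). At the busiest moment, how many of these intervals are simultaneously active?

Walk the sorted start/end points keeping a running depth.
The depth first hits 3 at 31.

3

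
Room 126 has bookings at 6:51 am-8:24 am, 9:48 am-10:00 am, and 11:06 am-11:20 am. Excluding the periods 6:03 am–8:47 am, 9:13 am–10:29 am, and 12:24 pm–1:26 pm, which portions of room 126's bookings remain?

11:06 am–11:20 am

6:51 am–8:24 am: entirely removed.
9:48 am–10:00 am: entirely removed.
11:06 am–11:20 am: nothing removed.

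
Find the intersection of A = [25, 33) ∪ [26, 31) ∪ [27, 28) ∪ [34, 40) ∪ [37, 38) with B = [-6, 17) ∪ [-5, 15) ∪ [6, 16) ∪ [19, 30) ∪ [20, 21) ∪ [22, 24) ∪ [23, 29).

[25, 30)

Merge the first list: [25, 33), [34, 40).
Merge the second list: [-6, 17), [19, 30).
[25, 33) ∩ B → [25, 30).
[34, 40) meets no B interval.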